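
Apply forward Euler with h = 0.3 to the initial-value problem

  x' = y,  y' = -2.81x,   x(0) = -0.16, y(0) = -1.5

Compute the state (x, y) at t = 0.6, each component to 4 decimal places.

-1.0195, -0.8509

Euler on (x,y): x_{n+1} = x_n + h·x', y_{n+1} = y_n + h·y'.
0.000000: (-0.160000, -1.500000); f=(-1.500000, 0.449600) → (-0.610000, -1.365120)
0.300000: (-0.610000, -1.365120); f=(-1.365120, 1.714100) → (-1.019536, -0.850890)
(x(0.6), y(0.6)) ≈ (-1.0195, -0.8509)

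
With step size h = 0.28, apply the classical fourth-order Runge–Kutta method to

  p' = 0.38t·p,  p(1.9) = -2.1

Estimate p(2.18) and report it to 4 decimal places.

-2.6091

RK4: k1 = f(t_n, p_n); k2 = f(t_n + h/2, p_n + (h/2)·k1); k3 = f(t_n + h/2, p_n + (h/2)·k2); k4 = f(t_n + h, p_n + h·k3); p_{n+1} = p_n + (h/6)·(k1 + 2k2 + 2k3 + k4).
t=1.900000, p=-2.100000:
  k1 = f(1.900000, -2.100000) = -1.516200
  k2 = f(2.040000, -2.312268) = -1.792470
  k3 = f(2.040000, -2.350946) = -1.822453
  k4 = f(2.180000, -2.610287) = -2.162362
  p ← -2.100000 + (0.28/6)·(k1 + 2k2 + 2k3 + k4) = -2.609059
p(2.18) ≈ -2.6091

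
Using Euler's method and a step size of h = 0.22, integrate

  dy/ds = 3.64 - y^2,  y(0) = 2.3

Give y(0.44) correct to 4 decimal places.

1.9124

Euler: y_{n+1} = y_n + h·f(s_n, y_n).
s=0.000000, y=2.300000: f=-1.650000 → y ← 2.300000 + 0.22·(-1.650000) = 1.937000
s=0.220000, y=1.937000: f=-0.111969 → y ← 1.937000 + 0.22·(-0.111969) = 1.912367
y(0.44) ≈ 1.9124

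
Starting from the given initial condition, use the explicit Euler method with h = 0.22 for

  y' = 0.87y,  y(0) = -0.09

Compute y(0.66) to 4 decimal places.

-0.1522

Euler: y_{n+1} = y_n + h·f(t_n, y_n).
t=0.000000, y=-0.090000: f=-0.078300 → y ← -0.090000 + 0.22·(-0.078300) = -0.107226
t=0.220000, y=-0.107226: f=-0.093287 → y ← -0.107226 + 0.22·(-0.093287) = -0.127749
t=0.440000, y=-0.127749: f=-0.111142 → y ← -0.127749 + 0.22·(-0.111142) = -0.152200
y(0.66) ≈ -0.1522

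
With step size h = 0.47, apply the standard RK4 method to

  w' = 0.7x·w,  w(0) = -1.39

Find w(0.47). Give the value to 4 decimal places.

-1.5017

RK4: k1 = f(x_n, w_n); k2 = f(x_n + h/2, w_n + (h/2)·k1); k3 = f(x_n + h/2, w_n + (h/2)·k2); k4 = f(x_n + h, w_n + h·k3); w_{n+1} = w_n + (h/6)·(k1 + 2k2 + 2k3 + k4).
x=0.000000, w=-1.390000:
  k1 = f(0.000000, -1.390000) = 0.000000
  k2 = f(0.235000, -1.390000) = -0.228655
  k3 = f(0.235000, -1.443734) = -0.237494
  k4 = f(0.470000, -1.501622) = -0.494034
  w ← -1.390000 + (0.47/6)·(k1 + 2k2 + 2k3 + k4) = -1.501729
w(0.47) ≈ -1.5017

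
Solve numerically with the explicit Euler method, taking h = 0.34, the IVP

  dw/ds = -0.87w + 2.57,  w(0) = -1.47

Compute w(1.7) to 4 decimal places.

Euler: w_{n+1} = w_n + h·f(s_n, w_n).
s=0.000000, w=-1.470000: f=3.848900 → w ← -1.470000 + 0.34·3.848900 = -0.161374
s=0.340000, w=-0.161374: f=2.710395 → w ← -0.161374 + 0.34·2.710395 = 0.760160
s=0.680000, w=0.760160: f=1.908660 → w ← 0.760160 + 0.34·1.908660 = 1.409105
s=1.020000, w=1.409105: f=1.344079 → w ← 1.409105 + 0.34·1.344079 = 1.866092
s=1.360000, w=1.866092: f=0.946500 → w ← 1.866092 + 0.34·0.946500 = 2.187902
w(1.7) ≈ 2.1879

2.1879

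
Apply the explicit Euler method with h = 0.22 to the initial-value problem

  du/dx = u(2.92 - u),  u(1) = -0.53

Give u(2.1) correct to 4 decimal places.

-29.2365

Euler: u_{n+1} = u_n + h·f(x_n, u_n).
x=1.000000, u=-0.530000: f=-1.828500 → u ← -0.530000 + 0.22·(-1.828500) = -0.932270
x=1.220000, u=-0.932270: f=-3.591356 → u ← -0.932270 + 0.22·(-3.591356) = -1.722368
x=1.440000, u=-1.722368: f=-7.995868 → u ← -1.722368 + 0.22·(-7.995868) = -3.481459
x=1.660000, u=-3.481459: f=-22.286419 → u ← -3.481459 + 0.22·(-22.286419) = -8.384471
x=1.880000, u=-8.384471: f=-94.782015 → u ← -8.384471 + 0.22·(-94.782015) = -29.236515
u(2.1) ≈ -29.2365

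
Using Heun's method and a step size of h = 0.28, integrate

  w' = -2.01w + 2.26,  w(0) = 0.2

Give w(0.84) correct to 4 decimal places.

Heun: k1 = f(s_n, w_n); k2 = f(s_n + h, w_n + h·k1); w_{n+1} = w_n + (h/2)·(k1 + k2).
s=0.000000, w=0.200000:
  k1 = f(0.000000, 0.200000) = 1.858000
  k2 = f(0.280000, 0.720240) = 0.812318
  w ← 0.200000 + (0.28/2)·(1.858000 + 0.812318) = 0.573844
s=0.280000, w=0.573844:
  k1 = f(0.280000, 0.573844) = 1.106573
  k2 = f(0.560000, 0.883685) = 0.483794
  w ← 0.573844 + (0.28/2)·(1.106573 + 0.483794) = 0.796496
s=0.560000, w=0.796496:
  k1 = f(0.560000, 0.796496) = 0.659044
  k2 = f(0.840000, 0.981028) = 0.288134
  w ← 0.796496 + (0.28/2)·(0.659044 + 0.288134) = 0.929101
w(0.84) ≈ 0.9291

0.9291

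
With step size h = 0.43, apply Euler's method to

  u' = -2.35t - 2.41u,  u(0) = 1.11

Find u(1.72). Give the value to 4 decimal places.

Euler: u_{n+1} = u_n + h·f(t_n, u_n).
t=0.000000, u=1.110000: f=-2.675100 → u ← 1.110000 + 0.43·(-2.675100) = -0.040293
t=0.430000, u=-0.040293: f=-0.913394 → u ← -0.040293 + 0.43·(-0.913394) = -0.433052
t=0.860000, u=-0.433052: f=-0.977344 → u ← -0.433052 + 0.43·(-0.977344) = -0.853310
t=1.290000, u=-0.853310: f=-0.975022 → u ← -0.853310 + 0.43·(-0.975022) = -1.272570
u(1.72) ≈ -1.2726

-1.2726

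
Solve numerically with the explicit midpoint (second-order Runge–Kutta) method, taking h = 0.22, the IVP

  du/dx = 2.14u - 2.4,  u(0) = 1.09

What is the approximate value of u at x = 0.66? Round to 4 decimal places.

0.9969

Midpoint: k1 = f(x_n, u_n); k2 = f(x_n + h/2, u_n + (h/2)·k1); u_{n+1} = u_n + h·k2.
x=0.000000, u=1.090000:
  k1 = f(0.000000, 1.090000) = -0.067400
  k2 = f(0.110000, 1.082586) = -0.083266
  u ← 1.090000 + 0.22·(-0.083266) = 1.071681
x=0.220000, u=1.071681:
  k1 = f(0.220000, 1.071681) = -0.106602
  k2 = f(0.330000, 1.059955) = -0.131696
  u ← 1.071681 + 0.22·(-0.131696) = 1.042708
x=0.440000, u=1.042708:
  k1 = f(0.440000, 1.042708) = -0.168604
  k2 = f(0.550000, 1.024162) = -0.208293
  u ← 1.042708 + 0.22·(-0.208293) = 0.996884
u(0.66) ≈ 0.9969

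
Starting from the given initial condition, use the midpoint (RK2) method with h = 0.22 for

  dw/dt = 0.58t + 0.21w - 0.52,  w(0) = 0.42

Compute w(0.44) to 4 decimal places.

0.2785

Midpoint: k1 = f(t_n, w_n); k2 = f(t_n + h/2, w_n + (h/2)·k1); w_{n+1} = w_n + h·k2.
t=0.000000, w=0.420000:
  k1 = f(0.000000, 0.420000) = -0.431800
  k2 = f(0.110000, 0.372502) = -0.377975
  w ← 0.420000 + 0.22·(-0.377975) = 0.336846
t=0.220000, w=0.336846:
  k1 = f(0.220000, 0.336846) = -0.321662
  k2 = f(0.330000, 0.301463) = -0.265293
  w ← 0.336846 + 0.22·(-0.265293) = 0.278481
w(0.44) ≈ 0.2785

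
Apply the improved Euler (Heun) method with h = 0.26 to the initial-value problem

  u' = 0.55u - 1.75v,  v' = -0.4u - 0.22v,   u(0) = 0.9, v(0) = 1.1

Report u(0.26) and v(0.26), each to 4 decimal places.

Heun on (u,v): k1 = f(t_n, state_n); k2 = f(t_n + h, state_n + h·k1); state_{n+1} = state_n + (h/2)·(k1 + k2).
0.000000: (0.900000, 1.100000)
  k1 = (-1.430000, -0.602000)
  predictor → (0.528200, 0.943480)
  k2 = (-1.360580, -0.418846)
  → (0.537225, 0.967290)
(u(0.26), v(0.26)) ≈ (0.5372, 0.9673)

0.5372, 0.9673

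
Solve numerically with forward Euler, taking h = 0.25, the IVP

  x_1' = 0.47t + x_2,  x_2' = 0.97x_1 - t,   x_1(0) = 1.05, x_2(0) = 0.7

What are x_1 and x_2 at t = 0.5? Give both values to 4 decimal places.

1.4930, 1.1892

Euler on (x_1,x_2): x_1_{n+1} = x_1_n + h·x_1', x_2_{n+1} = x_2_n + h·x_2'.
0.000000: (1.050000, 0.700000); f=(0.700000, 1.018500) → (1.225000, 0.954625)
0.250000: (1.225000, 0.954625); f=(1.072125, 0.938250) → (1.493031, 1.189188)
(x_1(0.5), x_2(0.5)) ≈ (1.4930, 1.1892)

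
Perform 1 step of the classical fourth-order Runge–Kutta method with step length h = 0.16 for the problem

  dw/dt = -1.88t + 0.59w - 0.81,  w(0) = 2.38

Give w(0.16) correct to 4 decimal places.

2.4549

RK4: k1 = f(t_n, w_n); k2 = f(t_n + h/2, w_n + (h/2)·k1); k3 = f(t_n + h/2, w_n + (h/2)·k2); k4 = f(t_n + h, w_n + h·k3); w_{n+1} = w_n + (h/6)·(k1 + 2k2 + 2k3 + k4).
t=0.000000, w=2.380000:
  k1 = f(0.000000, 2.380000) = 0.594200
  k2 = f(0.080000, 2.427536) = 0.471846
  k3 = f(0.080000, 2.417748) = 0.466071
  k4 = f(0.160000, 2.454571) = 0.337397
  w ← 2.380000 + (0.16/6)·(k1 + 2k2 + 2k3 + k4) = 2.454865
w(0.16) ≈ 2.4549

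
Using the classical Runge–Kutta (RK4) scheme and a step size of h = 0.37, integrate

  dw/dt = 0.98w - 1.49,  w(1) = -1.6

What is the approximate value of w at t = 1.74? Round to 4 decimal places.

RK4: k1 = f(t_n, w_n); k2 = f(t_n + h/2, w_n + (h/2)·k1); k3 = f(t_n + h/2, w_n + (h/2)·k2); k4 = f(t_n + h, w_n + h·k3); w_{n+1} = w_n + (h/6)·(k1 + 2k2 + 2k3 + k4).
t=1.000000, w=-1.600000:
  k1 = f(1.000000, -1.600000) = -3.058000
  k2 = f(1.185000, -2.165730) = -3.612415
  k3 = f(1.185000, -2.268297) = -3.712931
  k4 = f(1.370000, -2.973784) = -4.404309
  w ← -1.600000 + (0.37/6)·(k1 + 2k2 + 2k3 + k4) = -2.963635
t=1.370000, w=-2.963635:
  k1 = f(1.370000, -2.963635) = -4.394362
  k2 = f(1.555000, -3.776592) = -5.191060
  k3 = f(1.555000, -3.923981) = -5.335502
  k4 = f(1.740000, -4.937771) = -6.329015
  w ← -2.963635 + (0.37/6)·(k1 + 2k2 + 2k3 + k4) = -4.923186
w(1.74) ≈ -4.9232

-4.9232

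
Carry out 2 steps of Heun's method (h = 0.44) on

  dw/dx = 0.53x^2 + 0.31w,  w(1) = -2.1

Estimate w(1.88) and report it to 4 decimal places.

Heun: k1 = f(x_n, w_n); k2 = f(x_n + h, w_n + h·k1); w_{n+1} = w_n + (h/2)·(k1 + k2).
x=1.000000, w=-2.100000:
  k1 = f(1.000000, -2.100000) = -0.121000
  k2 = f(1.440000, -2.153240) = 0.431504
  w ← -2.100000 + (0.44/2)·(-0.121000 + 0.431504) = -2.031689
x=1.440000, w=-2.031689:
  k1 = f(1.440000, -2.031689) = 0.469184
  k2 = f(1.880000, -1.825248) = 1.307405
  w ← -2.031689 + (0.44/2)·(0.469184 + 1.307405) = -1.640840
w(1.88) ≈ -1.6408

-1.6408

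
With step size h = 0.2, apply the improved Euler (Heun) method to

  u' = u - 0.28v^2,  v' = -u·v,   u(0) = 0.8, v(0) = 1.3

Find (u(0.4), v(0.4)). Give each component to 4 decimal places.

Heun on (u,v): k1 = f(t_n, state_n); k2 = f(t_n + h, state_n + h·k1); state_{n+1} = state_n + (h/2)·(k1 + k2).
0.000000: (0.800000, 1.300000)
  k1 = (0.326800, -1.040000)
  predictor → (0.865360, 1.092000)
  k2 = (0.531470, -0.944973)
  → (0.885827, 1.101503)
0.200000: (0.885827, 1.101503)
  k1 = (0.546101, -0.975741)
  predictor → (0.995047, 0.906355)
  k2 = (0.765033, -0.901865)
  → (1.016940, 0.913742)
(u(0.4), v(0.4)) ≈ (1.0169, 0.9137)

1.0169, 0.9137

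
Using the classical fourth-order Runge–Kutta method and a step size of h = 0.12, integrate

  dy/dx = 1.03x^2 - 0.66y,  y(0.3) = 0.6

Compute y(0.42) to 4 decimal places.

0.5699

RK4: k1 = f(x_n, y_n); k2 = f(x_n + h/2, y_n + (h/2)·k1); k3 = f(x_n + h/2, y_n + (h/2)·k2); k4 = f(x_n + h, y_n + h·k3); y_{n+1} = y_n + (h/6)·(k1 + 2k2 + 2k3 + k4).
x=0.300000, y=0.600000:
  k1 = f(0.300000, 0.600000) = -0.303300
  k2 = f(0.360000, 0.581802) = -0.250501
  k3 = f(0.360000, 0.584970) = -0.252592
  k4 = f(0.420000, 0.569689) = -0.194303
  y ← 0.600000 + (0.12/6)·(k1 + 2k2 + 2k3 + k4) = 0.569924
y(0.42) ≈ 0.5699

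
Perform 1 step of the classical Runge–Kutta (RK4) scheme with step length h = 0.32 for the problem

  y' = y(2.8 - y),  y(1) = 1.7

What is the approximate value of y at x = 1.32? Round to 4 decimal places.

2.2145

RK4: k1 = f(x_n, y_n); k2 = f(x_n + h/2, y_n + (h/2)·k1); k3 = f(x_n + h/2, y_n + (h/2)·k2); k4 = f(x_n + h, y_n + h·k3); y_{n+1} = y_n + (h/6)·(k1 + 2k2 + 2k3 + k4).
x=1.000000, y=1.700000:
  k1 = f(1.000000, 1.700000) = 1.870000
  k2 = f(1.160000, 1.999200) = 1.600959
  k3 = f(1.160000, 1.956153) = 1.650693
  k4 = f(1.320000, 2.228222) = 1.274049
  y ← 1.700000 + (0.32/6)·(k1 + 2k2 + 2k3 + k4) = 2.214526
y(1.32) ≈ 2.2145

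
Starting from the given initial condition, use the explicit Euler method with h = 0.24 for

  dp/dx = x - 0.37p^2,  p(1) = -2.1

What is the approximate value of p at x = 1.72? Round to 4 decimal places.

Euler: p_{n+1} = p_n + h·f(x_n, p_n).
x=1.000000, p=-2.100000: f=-0.631700 → p ← -2.100000 + 0.24·(-0.631700) = -2.251608
x=1.240000, p=-2.251608: f=-0.635803 → p ← -2.251608 + 0.24·(-0.635803) = -2.404201
x=1.480000, p=-2.404201: f=-0.658667 → p ← -2.404201 + 0.24·(-0.658667) = -2.562281
p(1.72) ≈ -2.5623

-2.5623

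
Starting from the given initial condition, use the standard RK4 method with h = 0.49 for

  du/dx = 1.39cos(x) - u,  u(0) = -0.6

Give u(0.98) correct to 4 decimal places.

RK4: k1 = f(x_n, u_n); k2 = f(x_n + h/2, u_n + (h/2)·k1); k3 = f(x_n + h/2, u_n + (h/2)·k2); k4 = f(x_n + h, u_n + h·k3); u_{n+1} = u_n + (h/6)·(k1 + 2k2 + 2k3 + k4).
x=0.000000, u=-0.600000:
  k1 = f(0.000000, -0.600000) = 1.990000
  k2 = f(0.245000, -0.112450) = 1.460941
  k3 = f(0.245000, -0.242069) = 1.590560
  k4 = f(0.490000, 0.179375) = 1.047068
  u ← -0.600000 + (0.49/6)·(k1 + 2k2 + 2k3 + k4) = 0.146439
x=0.490000, u=0.146439:
  k1 = f(0.490000, 0.146439) = 1.080004
  k2 = f(0.735000, 0.411040) = 0.620105
  k3 = f(0.735000, 0.298365) = 0.732780
  k4 = f(0.980000, 0.505501) = 0.268760
  u ← 0.146439 + (0.49/6)·(k1 + 2k2 + 2k3 + k4) = 0.477559
u(0.98) ≈ 0.4776

0.4776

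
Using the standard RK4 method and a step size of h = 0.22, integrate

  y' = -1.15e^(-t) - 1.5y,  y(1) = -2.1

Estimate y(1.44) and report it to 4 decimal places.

RK4: k1 = f(t_n, y_n); k2 = f(t_n + h/2, y_n + (h/2)·k1); k3 = f(t_n + h/2, y_n + (h/2)·k2); k4 = f(t_n + h, y_n + h·k3); y_{n+1} = y_n + (h/6)·(k1 + 2k2 + 2k3 + k4).
t=1.000000, y=-2.100000:
  k1 = f(1.000000, -2.100000) = 2.726939
  k2 = f(1.110000, -1.800037) = 2.321062
  k3 = f(1.110000, -1.844683) = 2.388032
  k4 = f(1.220000, -1.574633) = 2.022435
  y ← -2.100000 + (0.22/6)·(k1 + 2k2 + 2k3 + k4) = -1.580523
t=1.220000, y=-1.580523:
  k1 = f(1.220000, -1.580523) = 2.031269
  k2 = f(1.330000, -1.357083) = 1.731476
  k3 = f(1.330000, -1.390060) = 1.780942
  k4 = f(1.440000, -1.188716) = 1.510606
  y ← -1.580523 + (0.22/6)·(k1 + 2k2 + 2k3 + k4) = -1.193077
y(1.44) ≈ -1.1931

-1.1931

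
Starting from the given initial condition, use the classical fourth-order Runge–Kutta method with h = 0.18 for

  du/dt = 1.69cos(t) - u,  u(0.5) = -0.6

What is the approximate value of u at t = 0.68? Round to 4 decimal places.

-0.2706

RK4: k1 = f(t_n, u_n); k2 = f(t_n + h/2, u_n + (h/2)·k1); k3 = f(t_n + h/2, u_n + (h/2)·k2); k4 = f(t_n + h, u_n + h·k3); u_{n+1} = u_n + (h/6)·(k1 + 2k2 + 2k3 + k4).
t=0.500000, u=-0.600000:
  k1 = f(0.500000, -0.600000) = 2.083115
  k2 = f(0.590000, -0.412520) = 1.816809
  k3 = f(0.590000, -0.436487) = 1.840777
  k4 = f(0.680000, -0.268660) = 1.582758
  u ← -0.600000 + (0.18/6)·(k1 + 2k2 + 2k3 + k4) = -0.270569
u(0.68) ≈ -0.2706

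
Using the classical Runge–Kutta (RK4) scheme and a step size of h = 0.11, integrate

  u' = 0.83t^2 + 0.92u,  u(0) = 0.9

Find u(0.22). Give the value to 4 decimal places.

1.1050

RK4: k1 = f(t_n, u_n); k2 = f(t_n + h/2, u_n + (h/2)·k1); k3 = f(t_n + h/2, u_n + (h/2)·k2); k4 = f(t_n + h, u_n + h·k3); u_{n+1} = u_n + (h/6)·(k1 + 2k2 + 2k3 + k4).
t=0.000000, u=0.900000:
  k1 = f(0.000000, 0.900000) = 0.828000
  k2 = f(0.055000, 0.945540) = 0.872408
  k3 = f(0.055000, 0.947982) = 0.874655
  k4 = f(0.110000, 0.996212) = 0.926558
  u ← 0.900000 + (0.11/6)·(k1 + 2k2 + 2k3 + k4) = 0.996226
t=0.110000, u=0.996226:
  k1 = f(0.110000, 0.996226) = 0.926571
  k2 = f(0.165000, 1.047187) = 0.986009
  k3 = f(0.165000, 1.050456) = 0.989017
  k4 = f(0.220000, 1.105018) = 1.056788
  u ← 0.996226 + (0.11/6)·(k1 + 2k2 + 2k3 + k4) = 1.105005
u(0.22) ≈ 1.1050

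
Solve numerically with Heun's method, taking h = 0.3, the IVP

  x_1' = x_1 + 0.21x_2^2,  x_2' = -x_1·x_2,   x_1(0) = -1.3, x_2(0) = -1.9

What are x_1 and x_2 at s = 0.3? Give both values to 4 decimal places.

Heun on (x_1,x_2): k1 = f(s_n, state_n); k2 = f(s_n + h, state_n + h·k1); state_{n+1} = state_n + (h/2)·(k1 + k2).
0.000000: (-1.300000, -1.900000)
  k1 = (-0.541900, -2.470000)
  predictor → (-1.462570, -2.641000)
  k2 = (0.002155, -3.862647)
  → (-1.380962, -2.849897)
(x_1(0.3), x_2(0.3)) ≈ (-1.3810, -2.8499)

-1.3810, -2.8499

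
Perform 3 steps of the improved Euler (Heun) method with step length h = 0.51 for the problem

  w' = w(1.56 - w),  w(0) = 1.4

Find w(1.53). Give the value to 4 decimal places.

Heun: k1 = f(s_n, w_n); k2 = f(s_n + h, w_n + h·k1); w_{n+1} = w_n + (h/2)·(k1 + k2).
s=0.000000, w=1.400000:
  k1 = f(0.000000, 1.400000) = 0.224000
  k2 = f(0.510000, 1.514240) = 0.069292
  w ← 1.400000 + (0.51/2)·(0.224000 + 0.069292) = 1.474789
s=0.510000, w=1.474789:
  k1 = f(0.510000, 1.474789) = 0.125668
  k2 = f(1.020000, 1.538880) = 0.032501
  w ← 1.474789 + (0.51/2)·(0.125668 + 0.032501) = 1.515122
s=1.020000, w=1.515122:
  k1 = f(1.020000, 1.515122) = 0.067995
  k2 = f(1.530000, 1.549800) = 0.015808
  w ← 1.515122 + (0.51/2)·(0.067995 + 0.015808) = 1.536492
w(1.53) ≈ 1.5365

1.5365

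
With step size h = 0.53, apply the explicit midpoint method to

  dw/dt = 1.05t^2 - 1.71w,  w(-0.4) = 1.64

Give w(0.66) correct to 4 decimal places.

Midpoint: k1 = f(t_n, w_n); k2 = f(t_n + h/2, w_n + (h/2)·k1); w_{n+1} = w_n + h·k2.
t=-0.400000, w=1.640000:
  k1 = f(-0.400000, 1.640000) = -2.636400
  k2 = f(-0.135000, 0.941354) = -1.590579
  w ← 1.640000 + 0.53·(-1.590579) = 0.796993
t=0.130000, w=0.796993:
  k1 = f(0.130000, 0.796993) = -1.345113
  k2 = f(0.395000, 0.440538) = -0.589494
  w ← 0.796993 + 0.53·(-0.589494) = 0.484561
w(0.66) ≈ 0.4846

0.4846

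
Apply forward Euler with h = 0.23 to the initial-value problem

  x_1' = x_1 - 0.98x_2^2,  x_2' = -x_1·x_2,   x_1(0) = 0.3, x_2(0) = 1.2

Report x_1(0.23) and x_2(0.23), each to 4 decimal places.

0.0444, 1.1172

Euler on (x_1,x_2): x_1_{n+1} = x_1_n + h·x_1', x_2_{n+1} = x_2_n + h·x_2'.
0.000000: (0.300000, 1.200000); f=(-1.111200, -0.360000) → (0.044424, 1.117200)
(x_1(0.23), x_2(0.23)) ≈ (0.0444, 1.1172)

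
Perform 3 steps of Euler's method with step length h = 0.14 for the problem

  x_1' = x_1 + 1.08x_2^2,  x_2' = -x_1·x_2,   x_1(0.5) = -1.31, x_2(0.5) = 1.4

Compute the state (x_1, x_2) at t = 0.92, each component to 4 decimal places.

-0.5168, 2.1916

Euler on (x_1,x_2): x_1_{n+1} = x_1_n + h·x_1', x_2_{n+1} = x_2_n + h·x_2'.
0.500000: (-1.310000, 1.400000); f=(0.806800, 1.834000) → (-1.197048, 1.656760)
0.640000: (-1.197048, 1.656760); f=(1.767394, 1.983221) → (-0.949613, 1.934411)
0.780000: (-0.949613, 1.934411); f=(3.091689, 1.836942) → (-0.516776, 2.191583)
(x_1(0.92), x_2(0.92)) ≈ (-0.5168, 2.1916)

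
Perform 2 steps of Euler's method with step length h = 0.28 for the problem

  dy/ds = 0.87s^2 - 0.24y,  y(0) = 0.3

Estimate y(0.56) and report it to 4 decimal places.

Euler: y_{n+1} = y_n + h·f(s_n, y_n).
s=0.000000, y=0.300000: f=-0.072000 → y ← 0.300000 + 0.28·(-0.072000) = 0.279840
s=0.280000, y=0.279840: f=0.001046 → y ← 0.279840 + 0.28·0.001046 = 0.280133
y(0.56) ≈ 0.2801

0.2801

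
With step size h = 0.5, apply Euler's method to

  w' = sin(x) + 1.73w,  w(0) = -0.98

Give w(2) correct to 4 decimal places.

-9.7389

Euler: w_{n+1} = w_n + h·f(x_n, w_n).
x=0.000000, w=-0.980000: f=-1.695400 → w ← -0.980000 + 0.5·(-1.695400) = -1.827700
x=0.500000, w=-1.827700: f=-2.682495 → w ← -1.827700 + 0.5·(-2.682495) = -3.168948
x=1.000000, w=-3.168948: f=-4.640809 → w ← -3.168948 + 0.5·(-4.640809) = -5.489352
x=1.500000, w=-5.489352: f=-8.499084 → w ← -5.489352 + 0.5·(-8.499084) = -9.738894
w(2) ≈ -9.7389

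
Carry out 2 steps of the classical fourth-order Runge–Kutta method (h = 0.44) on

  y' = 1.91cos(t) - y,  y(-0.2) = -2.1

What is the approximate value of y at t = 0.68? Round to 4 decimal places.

RK4: k1 = f(t_n, y_n); k2 = f(t_n + h/2, y_n + (h/2)·k1); k3 = f(t_n + h/2, y_n + (h/2)·k2); k4 = f(t_n + h, y_n + h·k3); y_{n+1} = y_n + (h/6)·(k1 + 2k2 + 2k3 + k4).
t=-0.200000, y=-2.100000:
  k1 = f(-0.200000, -2.100000) = 3.971927
  k2 = f(0.020000, -1.226176) = 3.135794
  k3 = f(0.020000, -1.410125) = 3.319743
  k4 = f(0.240000, -0.639313) = 2.494568
  y ← -2.100000 + (0.44/6)·(k1 + 2k2 + 2k3 + k4) = -0.678978
t=0.240000, y=-0.678978:
  k1 = f(0.240000, -0.678978) = 2.534234
  k2 = f(0.460000, -0.121447) = 1.832907
  k3 = f(0.460000, -0.275739) = 1.987199
  k4 = f(0.680000, 0.195389) = 1.289775
  y ← -0.678978 + (0.44/6)·(k1 + 2k2 + 2k3 + k4) = 0.161731
y(0.68) ≈ 0.1617

0.1617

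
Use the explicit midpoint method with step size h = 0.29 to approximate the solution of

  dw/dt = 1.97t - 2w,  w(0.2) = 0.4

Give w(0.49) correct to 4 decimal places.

0.3992

Midpoint: k1 = f(t_n, w_n); k2 = f(t_n + h/2, w_n + (h/2)·k1); w_{n+1} = w_n + h·k2.
t=0.200000, w=0.400000:
  k1 = f(0.200000, 0.400000) = -0.406000
  k2 = f(0.345000, 0.341130) = -0.002610
  w ← 0.400000 + 0.29·(-0.002610) = 0.399243
w(0.49) ≈ 0.3992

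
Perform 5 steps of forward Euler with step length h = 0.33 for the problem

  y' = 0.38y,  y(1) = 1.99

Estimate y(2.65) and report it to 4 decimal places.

Euler: y_{n+1} = y_n + h·f(x_n, y_n).
x=1.000000, y=1.990000: f=0.756200 → y ← 1.990000 + 0.33·0.756200 = 2.239546
x=1.330000, y=2.239546: f=0.851027 → y ← 2.239546 + 0.33·0.851027 = 2.520385
x=1.660000, y=2.520385: f=0.957746 → y ← 2.520385 + 0.33·0.957746 = 2.836441
x=1.990000, y=2.836441: f=1.077848 → y ← 2.836441 + 0.33·1.077848 = 3.192131
x=2.320000, y=3.192131: f=1.213010 → y ← 3.192131 + 0.33·1.213010 = 3.592424
y(2.65) ≈ 3.5924

3.5924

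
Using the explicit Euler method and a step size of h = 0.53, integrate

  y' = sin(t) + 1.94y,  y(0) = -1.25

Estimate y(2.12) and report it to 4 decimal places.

Euler: y_{n+1} = y_n + h·f(t_n, y_n).
t=0.000000, y=-1.250000: f=-2.425000 → y ← -1.250000 + 0.53·(-2.425000) = -2.535250
t=0.530000, y=-2.535250: f=-4.412852 → y ← -2.535250 + 0.53·(-4.412852) = -4.874061
t=1.060000, y=-4.874061: f=-8.583324 → y ← -4.874061 + 0.53·(-8.583324) = -9.423223
t=1.590000, y=-9.423223: f=-17.281237 → y ← -9.423223 + 0.53·(-17.281237) = -18.582278
y(2.12) ≈ -18.5823

-18.5823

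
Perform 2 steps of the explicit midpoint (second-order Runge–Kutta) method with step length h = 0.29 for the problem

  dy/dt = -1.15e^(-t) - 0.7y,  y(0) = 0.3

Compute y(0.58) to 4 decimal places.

Midpoint: k1 = f(t_n, y_n); k2 = f(t_n + h/2, y_n + (h/2)·k1); y_{n+1} = y_n + h·k2.
t=0.000000, y=0.300000:
  k1 = f(0.000000, 0.300000) = -1.360000
  k2 = f(0.145000, 0.102800) = -1.066736
  y ← 0.300000 + 0.29·(-1.066736) = -0.009353
t=0.290000, y=-0.009353:
  k1 = f(0.290000, -0.009353) = -0.853956
  k2 = f(0.435000, -0.133177) = -0.651131
  y ← -0.009353 + 0.29·(-0.651131) = -0.198181
y(0.58) ≈ -0.1982

-0.1982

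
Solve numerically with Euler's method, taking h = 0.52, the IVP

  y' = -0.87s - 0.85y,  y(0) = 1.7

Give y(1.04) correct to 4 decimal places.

Euler: y_{n+1} = y_n + h·f(s_n, y_n).
s=0.000000, y=1.700000: f=-1.445000 → y ← 1.700000 + 0.52·(-1.445000) = 0.948600
s=0.520000, y=0.948600: f=-1.258710 → y ← 0.948600 + 0.52·(-1.258710) = 0.294071
y(1.04) ≈ 0.2941

0.2941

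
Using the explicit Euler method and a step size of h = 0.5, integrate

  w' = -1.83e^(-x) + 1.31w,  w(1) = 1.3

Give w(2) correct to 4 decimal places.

2.7995

Euler: w_{n+1} = w_n + h·f(x_n, w_n).
x=1.000000, w=1.300000: f=1.029781 → w ← 1.300000 + 0.5·1.029781 = 1.814890
x=1.500000, w=1.814890: f=1.969178 → w ← 1.814890 + 0.5·1.969178 = 2.799479
w(2) ≈ 2.7995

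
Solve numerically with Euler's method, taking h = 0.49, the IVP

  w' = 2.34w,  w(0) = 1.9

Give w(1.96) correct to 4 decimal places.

40.3421

Euler: w_{n+1} = w_n + h·f(t_n, w_n).
t=0.000000, w=1.900000: f=4.446000 → w ← 1.900000 + 0.49·4.446000 = 4.078540
t=0.490000, w=4.078540: f=9.543784 → w ← 4.078540 + 0.49·9.543784 = 8.754994
t=0.980000, w=8.754994: f=20.486686 → w ← 8.754994 + 0.49·20.486686 = 18.793470
t=1.470000, w=18.793470: f=43.976720 → w ← 18.793470 + 0.49·43.976720 = 40.342063
w(1.96) ≈ 40.3421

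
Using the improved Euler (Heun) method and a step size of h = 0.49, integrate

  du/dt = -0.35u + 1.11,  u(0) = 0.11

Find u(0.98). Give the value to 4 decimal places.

0.9948

Heun: k1 = f(t_n, u_n); k2 = f(t_n + h, u_n + h·k1); u_{n+1} = u_n + (h/2)·(k1 + k2).
t=0.000000, u=0.110000:
  k1 = f(0.000000, 0.110000) = 1.071500
  k2 = f(0.490000, 0.635035) = 0.887738
  u ← 0.110000 + (0.49/2)·(1.071500 + 0.887738) = 0.590013
t=0.490000, u=0.590013:
  k1 = f(0.490000, 0.590013) = 0.903495
  k2 = f(0.980000, 1.032726) = 0.748546
  u ← 0.590013 + (0.49/2)·(0.903495 + 0.748546) = 0.994763
u(0.98) ≈ 0.9948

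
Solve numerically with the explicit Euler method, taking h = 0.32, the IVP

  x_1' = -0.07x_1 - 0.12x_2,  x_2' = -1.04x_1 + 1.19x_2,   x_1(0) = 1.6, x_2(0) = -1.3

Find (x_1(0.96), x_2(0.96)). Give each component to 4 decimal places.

Euler on (x_1,x_2): x_1_{n+1} = x_1_n + h·x_1', x_2_{n+1} = x_2_n + h·x_2'.
0.000000: (1.600000, -1.300000); f=(0.044000, -3.211000) → (1.614080, -2.327520)
0.320000: (1.614080, -2.327520); f=(0.166317, -4.448392) → (1.667301, -3.751005)
0.640000: (1.667301, -3.751005); f=(0.333410, -6.197690) → (1.773992, -5.734266)
(x_1(0.96), x_2(0.96)) ≈ (1.7740, -5.7343)

1.7740, -5.7343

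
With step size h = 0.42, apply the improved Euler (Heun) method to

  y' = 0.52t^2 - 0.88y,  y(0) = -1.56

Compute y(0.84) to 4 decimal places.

Heun: k1 = f(t_n, y_n); k2 = f(t_n + h, y_n + h·k1); y_{n+1} = y_n + (h/2)·(k1 + k2).
t=0.000000, y=-1.560000:
  k1 = f(0.000000, -1.560000) = 1.372800
  k2 = f(0.420000, -0.983424) = 0.957141
  y ← -1.560000 + (0.42/2)·(1.372800 + 0.957141) = -1.070712
t=0.420000, y=-1.070712:
  k1 = f(0.420000, -1.070712) = 1.033955
  k2 = f(0.840000, -0.636451) = 0.926989
  y ← -1.070712 + (0.42/2)·(1.033955 + 0.926989) = -0.658914
y(0.84) ≈ -0.6589

-0.6589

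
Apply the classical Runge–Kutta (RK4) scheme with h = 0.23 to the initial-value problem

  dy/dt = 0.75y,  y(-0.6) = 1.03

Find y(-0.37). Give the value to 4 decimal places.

RK4: k1 = f(t_n, y_n); k2 = f(t_n + h/2, y_n + (h/2)·k1); k3 = f(t_n + h/2, y_n + (h/2)·k2); k4 = f(t_n + h, y_n + h·k3); y_{n+1} = y_n + (h/6)·(k1 + 2k2 + 2k3 + k4).
t=-0.600000, y=1.030000:
  k1 = f(-0.600000, 1.030000) = 0.772500
  k2 = f(-0.485000, 1.118837) = 0.839128
  k3 = f(-0.485000, 1.126500) = 0.844875
  k4 = f(-0.370000, 1.224321) = 0.918241
  y ← 1.030000 + (0.23/6)·(k1 + 2k2 + 2k3 + k4) = 1.223919
y(-0.37) ≈ 1.2239

1.2239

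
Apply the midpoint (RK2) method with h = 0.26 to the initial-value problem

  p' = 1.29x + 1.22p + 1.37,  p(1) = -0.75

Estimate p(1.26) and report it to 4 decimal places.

Midpoint: k1 = f(x_n, p_n); k2 = f(x_n + h/2, p_n + (h/2)·k1); p_{n+1} = p_n + h·k2.
x=1.000000, p=-0.750000:
  k1 = f(1.000000, -0.750000) = 1.745000
  k2 = f(1.130000, -0.523150) = 2.189457
  p ← -0.750000 + 0.26·2.189457 = -0.180741
p(1.26) ≈ -0.1807

-0.1807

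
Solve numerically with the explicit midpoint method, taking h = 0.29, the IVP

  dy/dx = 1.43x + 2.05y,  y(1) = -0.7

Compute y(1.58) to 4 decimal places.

-0.3826

Midpoint: k1 = f(x_n, y_n); k2 = f(x_n + h/2, y_n + (h/2)·k1); y_{n+1} = y_n + h·k2.
x=1.000000, y=-0.700000:
  k1 = f(1.000000, -0.700000) = -0.005000
  k2 = f(1.145000, -0.700725) = 0.200864
  y ← -0.700000 + 0.29·0.200864 = -0.641750
x=1.290000, y=-0.641750:
  k1 = f(1.290000, -0.641750) = 0.529113
  k2 = f(1.435000, -0.565028) = 0.893742
  y ← -0.641750 + 0.29·0.893742 = -0.382564
y(1.58) ≈ -0.3826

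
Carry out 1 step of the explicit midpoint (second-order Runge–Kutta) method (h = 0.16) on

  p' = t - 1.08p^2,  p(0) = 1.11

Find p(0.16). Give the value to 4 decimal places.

Midpoint: k1 = f(t_n, p_n); k2 = f(t_n + h/2, p_n + (h/2)·k1); p_{n+1} = p_n + h·k2.
t=0.000000, p=1.110000:
  k1 = f(0.000000, 1.110000) = -1.330668
  k2 = f(0.080000, 1.003547) = -1.007674
  p ← 1.110000 + 0.16·(-1.007674) = 0.948772
p(0.16) ≈ 0.9488

0.9488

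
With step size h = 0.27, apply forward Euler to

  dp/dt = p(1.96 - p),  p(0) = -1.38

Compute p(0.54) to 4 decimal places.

Euler: p_{n+1} = p_n + h·f(t_n, p_n).
t=0.000000, p=-1.380000: f=-4.609200 → p ← -1.380000 + 0.27·(-4.609200) = -2.624484
t=0.270000, p=-2.624484: f=-12.031905 → p ← -2.624484 + 0.27·(-12.031905) = -5.873098
p(0.54) ≈ -5.8731

-5.8731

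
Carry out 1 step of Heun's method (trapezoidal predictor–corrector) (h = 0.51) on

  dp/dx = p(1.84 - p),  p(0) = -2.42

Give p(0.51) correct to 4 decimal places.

-23.6827

Heun: k1 = f(x_n, p_n); k2 = f(x_n + h, p_n + h·k1); p_{n+1} = p_n + (h/2)·(k1 + k2).
x=0.000000, p=-2.420000:
  k1 = f(0.000000, -2.420000) = -10.309200
  k2 = f(0.510000, -7.677692) = -73.073908
  p ← -2.420000 + (0.51/2)·(-10.309200 + (-73.073908)) = -23.682692
p(0.51) ≈ -23.6827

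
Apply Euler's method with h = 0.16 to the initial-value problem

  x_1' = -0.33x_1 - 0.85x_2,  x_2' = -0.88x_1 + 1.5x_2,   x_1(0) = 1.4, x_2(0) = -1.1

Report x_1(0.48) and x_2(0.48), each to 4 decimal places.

Euler on (x_1,x_2): x_1_{n+1} = x_1_n + h·x_1', x_2_{n+1} = x_2_n + h·x_2'.
0.000000: (1.400000, -1.100000); f=(0.473000, -2.882000) → (1.475680, -1.561120)
0.160000: (1.475680, -1.561120); f=(0.839978, -3.640278) → (1.610076, -2.143565)
0.320000: (1.610076, -2.143565); f=(1.290705, -4.632214) → (1.816589, -2.884719)
(x_1(0.48), x_2(0.48)) ≈ (1.8166, -2.8847)

1.8166, -2.8847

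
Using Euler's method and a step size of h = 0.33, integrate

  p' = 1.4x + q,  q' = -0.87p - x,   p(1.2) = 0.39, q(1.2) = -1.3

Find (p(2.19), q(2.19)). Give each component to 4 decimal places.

0.6729, -3.2543

Euler on (p,q): p_{n+1} = p_n + h·p', q_{n+1} = q_n + h·q'.
1.200000: (0.390000, -1.300000); f=(0.380000, -1.539300) → (0.515400, -1.807969)
1.530000: (0.515400, -1.807969); f=(0.334031, -1.978398) → (0.625630, -2.460840)
1.860000: (0.625630, -2.460840); f=(0.143160, -2.404298) → (0.672873, -3.254259)
(p(2.19), q(2.19)) ≈ (0.6729, -3.2543)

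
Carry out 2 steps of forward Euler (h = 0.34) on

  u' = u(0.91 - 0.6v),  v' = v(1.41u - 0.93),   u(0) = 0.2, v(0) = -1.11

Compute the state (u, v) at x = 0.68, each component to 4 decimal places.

0.4564, -0.7192

Euler on (u,v): u_{n+1} = u_n + h·u', v_{n+1} = v_n + h·v'.
0.000000: (0.200000, -1.110000); f=(0.315200, 0.719280) → (0.307168, -0.865445)
0.340000: (0.307168, -0.865445); f=(0.439025, 0.430034) → (0.456437, -0.719233)
(u(0.68), v(0.68)) ≈ (0.4564, -0.7192)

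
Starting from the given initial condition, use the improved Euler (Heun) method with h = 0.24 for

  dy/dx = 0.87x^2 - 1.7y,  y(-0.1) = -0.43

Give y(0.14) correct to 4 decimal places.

Heun: k1 = f(x_n, y_n); k2 = f(x_n + h, y_n + h·k1); y_{n+1} = y_n + (h/2)·(k1 + k2).
x=-0.100000, y=-0.430000:
  k1 = f(-0.100000, -0.430000) = 0.739700
  k2 = f(0.140000, -0.252472) = 0.446254
  y ← -0.430000 + (0.24/2)·(0.739700 + 0.446254) = -0.287685
y(0.14) ≈ -0.2877

-0.2877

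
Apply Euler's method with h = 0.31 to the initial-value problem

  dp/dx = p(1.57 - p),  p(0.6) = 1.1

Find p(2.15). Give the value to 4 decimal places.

1.5386

Euler: p_{n+1} = p_n + h·f(x_n, p_n).
x=0.600000, p=1.100000: f=0.517000 → p ← 1.100000 + 0.31·0.517000 = 1.260270
x=0.910000, p=1.260270: f=0.390343 → p ← 1.260270 + 0.31·0.390343 = 1.381276
x=1.220000, p=1.381276: f=0.260679 → p ← 1.381276 + 0.31·0.260679 = 1.462087
x=1.530000, p=1.462087: f=0.157778 → p ← 1.462087 + 0.31·0.157778 = 1.510998
x=1.840000, p=1.510998: f=0.089151 → p ← 1.510998 + 0.31·0.089151 = 1.538635
p(2.15) ≈ 1.5386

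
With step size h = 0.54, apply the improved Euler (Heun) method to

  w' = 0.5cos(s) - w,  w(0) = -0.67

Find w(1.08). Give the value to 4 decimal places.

-0.0212

Heun: k1 = f(s_n, w_n); k2 = f(s_n + h, w_n + h·k1); w_{n+1} = w_n + (h/2)·(k1 + k2).
s=0.000000, w=-0.670000:
  k1 = f(0.000000, -0.670000) = 1.170000
  k2 = f(0.540000, -0.038200) = 0.467054
  w ← -0.670000 + (0.54/2)·(1.170000 + 0.467054) = -0.227995
s=0.540000, w=-0.227995:
  k1 = f(0.540000, -0.227995) = 0.656850
  k2 = f(1.080000, 0.126703) = 0.108961
  w ← -0.227995 + (0.54/2)·(0.656850 + 0.108961) = -0.021227
w(1.08) ≈ -0.0212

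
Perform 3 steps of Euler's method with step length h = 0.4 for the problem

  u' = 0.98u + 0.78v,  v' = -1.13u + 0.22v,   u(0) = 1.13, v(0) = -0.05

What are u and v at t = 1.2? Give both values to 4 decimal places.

2.3607, -2.3350

Euler on (u,v): u_{n+1} = u_n + h·u', v_{n+1} = v_n + h·v'.
0.000000: (1.130000, -0.050000); f=(1.068400, -1.287900) → (1.557360, -0.565160)
0.400000: (1.557360, -0.565160); f=(1.085388, -1.884152) → (1.991515, -1.318821)
0.800000: (1.991515, -1.318821); f=(0.923005, -2.540553) → (2.360717, -2.335042)
(u(1.2), v(1.2)) ≈ (2.3607, -2.3350)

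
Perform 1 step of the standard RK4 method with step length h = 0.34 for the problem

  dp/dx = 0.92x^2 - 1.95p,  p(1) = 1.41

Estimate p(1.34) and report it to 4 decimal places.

1.0533

RK4: k1 = f(x_n, p_n); k2 = f(x_n + h/2, p_n + (h/2)·k1); k3 = f(x_n + h/2, p_n + (h/2)·k2); k4 = f(x_n + h, p_n + h·k3); p_{n+1} = p_n + (h/6)·(k1 + 2k2 + 2k3 + k4).
x=1.000000, p=1.410000:
  k1 = f(1.000000, 1.410000) = -1.829500
  k2 = f(1.170000, 1.098985) = -0.883633
  k3 = f(1.170000, 1.259782) = -1.197188
  k4 = f(1.340000, 1.002956) = -0.303813
  p ← 1.410000 + (0.34/6)·(k1 + 2k2 + 2k3 + k4) = 1.053286
p(1.34) ≈ 1.0533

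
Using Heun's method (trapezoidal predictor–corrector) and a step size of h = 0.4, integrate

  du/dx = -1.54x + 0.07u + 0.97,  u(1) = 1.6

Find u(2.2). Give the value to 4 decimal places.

Heun: k1 = f(x_n, u_n); k2 = f(x_n + h, u_n + h·k1); u_{n+1} = u_n + (h/2)·(k1 + k2).
x=1.000000, u=1.600000:
  k1 = f(1.000000, 1.600000) = -0.458000
  k2 = f(1.400000, 1.416800) = -1.086824
  u ← 1.600000 + (0.4/2)·(-0.458000 + (-1.086824)) = 1.291035
x=1.400000, u=1.291035:
  k1 = f(1.400000, 1.291035) = -1.095628
  k2 = f(1.800000, 0.852784) = -1.742305
  u ← 1.291035 + (0.4/2)·(-1.095628 + (-1.742305)) = 0.723449
x=1.800000, u=0.723449:
  k1 = f(1.800000, 0.723449) = -1.751359
  k2 = f(2.200000, 0.022905) = -2.416397
  u ← 0.723449 + (0.4/2)·(-1.751359 + (-2.416397)) = -0.110102
u(2.2) ≈ -0.1101

-0.1101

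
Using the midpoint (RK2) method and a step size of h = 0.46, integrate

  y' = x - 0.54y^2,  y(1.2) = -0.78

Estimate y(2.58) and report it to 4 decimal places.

Midpoint: k1 = f(x_n, y_n); k2 = f(x_n + h/2, y_n + (h/2)·k1); y_{n+1} = y_n + h·k2.
x=1.200000, y=-0.780000:
  k1 = f(1.200000, -0.780000) = 0.871464
  k2 = f(1.430000, -0.579563) = 1.248617
  y ← -0.780000 + 0.46·1.248617 = -0.205636
x=1.660000, y=-0.205636:
  k1 = f(1.660000, -0.205636) = 1.637165
  k2 = f(1.890000, 0.170912) = 1.874226
  y ← -0.205636 + 0.46·1.874226 = 0.656508
x=2.120000, y=0.656508:
  k1 = f(2.120000, 0.656508) = 1.887258
  k2 = f(2.350000, 1.090577) = 1.707746
  y ← 0.656508 + 0.46·1.707746 = 1.442071
y(2.58) ≈ 1.4421

1.4421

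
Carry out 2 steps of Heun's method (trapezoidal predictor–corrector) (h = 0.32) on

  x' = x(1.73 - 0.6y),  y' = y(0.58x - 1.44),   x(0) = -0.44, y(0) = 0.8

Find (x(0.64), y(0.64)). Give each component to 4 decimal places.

Heun on (x,y): k1 = f(t_n, state_n); k2 = f(t_n + h, state_n + h·k1); state_{n+1} = state_n + (h/2)·(k1 + k2).
0.000000: (-0.440000, 0.800000)
  k1 = (-0.550000, -1.356160)
  predictor → (-0.616000, 0.366029)
  k2 = (-0.930396, -0.657856)
  → (-0.676863, 0.477757)
0.320000: (-0.676863, 0.477757)
  k1 = (-0.976948, -0.875529)
  predictor → (-0.989487, 0.197588)
  k2 = (-1.594505, -0.397923)
  → (-1.088296, 0.274005)
(x(0.64), y(0.64)) ≈ (-1.0883, 0.2740)

-1.0883, 0.2740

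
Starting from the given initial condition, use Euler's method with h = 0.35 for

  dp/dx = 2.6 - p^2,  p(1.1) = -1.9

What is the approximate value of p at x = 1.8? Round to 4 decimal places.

Euler: p_{n+1} = p_n + h·f(x_n, p_n).
x=1.100000, p=-1.900000: f=-1.010000 → p ← -1.900000 + 0.35·(-1.010000) = -2.253500
x=1.450000, p=-2.253500: f=-2.478262 → p ← -2.253500 + 0.35·(-2.478262) = -3.120892
p(1.8) ≈ -3.1209

-3.1209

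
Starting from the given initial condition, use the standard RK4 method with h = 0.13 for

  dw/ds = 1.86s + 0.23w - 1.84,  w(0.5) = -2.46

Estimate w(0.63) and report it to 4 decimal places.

-2.6389

RK4: k1 = f(s_n, w_n); k2 = f(s_n + h/2, w_n + (h/2)·k1); k3 = f(s_n + h/2, w_n + (h/2)·k2); k4 = f(s_n + h, w_n + h·k3); w_{n+1} = w_n + (h/6)·(k1 + 2k2 + 2k3 + k4).
s=0.500000, w=-2.460000:
  k1 = f(0.500000, -2.460000) = -1.475800
  k2 = f(0.565000, -2.555927) = -1.376963
  k3 = f(0.565000, -2.549503) = -1.375486
  k4 = f(0.630000, -2.638813) = -1.275127
  w ← -2.460000 + (0.13/6)·(k1 + 2k2 + 2k3 + k4) = -2.638876
w(0.63) ≈ -2.6389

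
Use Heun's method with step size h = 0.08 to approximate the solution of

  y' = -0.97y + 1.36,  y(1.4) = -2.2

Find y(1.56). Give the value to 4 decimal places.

-1.6827

Heun: k1 = f(x_n, y_n); k2 = f(x_n + h, y_n + h·k1); y_{n+1} = y_n + (h/2)·(k1 + k2).
x=1.400000, y=-2.200000:
  k1 = f(1.400000, -2.200000) = 3.494000
  k2 = f(1.480000, -1.920480) = 3.222866
  y ← -2.200000 + (0.08/2)·(3.494000 + 3.222866) = -1.931325
x=1.480000, y=-1.931325:
  k1 = f(1.480000, -1.931325) = 3.233386
  k2 = f(1.560000, -1.672655) = 2.982475
  y ← -1.931325 + (0.08/2)·(3.233386 + 2.982475) = -1.682691
y(1.56) ≈ -1.6827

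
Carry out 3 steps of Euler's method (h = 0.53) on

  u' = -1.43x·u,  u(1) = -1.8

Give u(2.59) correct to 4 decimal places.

Euler: u_{n+1} = u_n + h·f(x_n, u_n).
x=1.000000, u=-1.800000: f=2.574000 → u ← -1.800000 + 0.53·2.574000 = -0.435780
x=1.530000, u=-0.435780: f=0.953443 → u ← -0.435780 + 0.53·0.953443 = 0.069545
x=2.060000, u=0.069545: f=-0.204865 → u ← 0.069545 + 0.53·(-0.204865) = -0.039034
u(2.59) ≈ -0.0390

-0.0390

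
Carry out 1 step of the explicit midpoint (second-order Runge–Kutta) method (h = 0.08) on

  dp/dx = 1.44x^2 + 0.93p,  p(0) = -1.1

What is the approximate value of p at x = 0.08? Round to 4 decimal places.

Midpoint: k1 = f(x_n, p_n); k2 = f(x_n + h/2, p_n + (h/2)·k1); p_{n+1} = p_n + h·k2.
x=0.000000, p=-1.100000:
  k1 = f(0.000000, -1.100000) = -1.023000
  k2 = f(0.040000, -1.140920) = -1.058752
  p ← -1.100000 + 0.08·(-1.058752) = -1.184700
p(0.08) ≈ -1.1847

-1.1847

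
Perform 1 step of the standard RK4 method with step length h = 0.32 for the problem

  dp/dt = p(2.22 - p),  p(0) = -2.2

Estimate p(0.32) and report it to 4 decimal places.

RK4: k1 = f(t_n, p_n); k2 = f(t_n + h/2, p_n + (h/2)·k1); k3 = f(t_n + h/2, p_n + (h/2)·k2); k4 = f(t_n + h, p_n + h·k3); p_{n+1} = p_n + (h/6)·(k1 + 2k2 + 2k3 + k4).
t=0.000000, p=-2.200000:
  k1 = f(0.000000, -2.200000) = -9.724000
  k2 = f(0.160000, -3.755840) = -22.444299
  k3 = f(0.160000, -5.791088) = -46.392913
  k4 = f(0.320000, -17.045732) = -328.398512
  p ← -2.200000 + (0.32/6)·(k1 + 2k2 + 2k3 + k4) = -27.575837
p(0.32) ≈ -27.5758

-27.5758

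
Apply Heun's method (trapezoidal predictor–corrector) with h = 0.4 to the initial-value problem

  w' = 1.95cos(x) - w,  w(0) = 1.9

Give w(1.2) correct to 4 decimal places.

1.5074

Heun: k1 = f(x_n, w_n); k2 = f(x_n + h, w_n + h·k1); w_{n+1} = w_n + (h/2)·(k1 + k2).
x=0.000000, w=1.900000:
  k1 = f(0.000000, 1.900000) = 0.050000
  k2 = f(0.400000, 1.920000) = -0.123931
  w ← 1.900000 + (0.4/2)·(0.050000 + (-0.123931)) = 1.885214
x=0.400000, w=1.885214:
  k1 = f(0.400000, 1.885214) = -0.089145
  k2 = f(0.800000, 1.849556) = -0.490978
  w ← 1.885214 + (0.4/2)·(-0.089145 + (-0.490978)) = 1.769189
x=0.800000, w=1.769189:
  k1 = f(0.800000, 1.769189) = -0.410611
  k2 = f(1.200000, 1.604945) = -0.898347
  w ← 1.769189 + (0.4/2)·(-0.410611 + (-0.898347)) = 1.507398
w(1.2) ≈ 1.5074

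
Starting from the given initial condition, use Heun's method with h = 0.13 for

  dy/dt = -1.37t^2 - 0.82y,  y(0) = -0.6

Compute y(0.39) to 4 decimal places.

-0.4628

Heun: k1 = f(t_n, y_n); k2 = f(t_n + h, y_n + h·k1); y_{n+1} = y_n + (h/2)·(k1 + k2).
t=0.000000, y=-0.600000:
  k1 = f(0.000000, -0.600000) = 0.492000
  k2 = f(0.130000, -0.536040) = 0.416400
  y ← -0.600000 + (0.13/2)·(0.492000 + 0.416400) = -0.540954
t=0.130000, y=-0.540954:
  k1 = f(0.130000, -0.540954) = 0.420429
  k2 = f(0.260000, -0.486298) = 0.306153
  y ← -0.540954 + (0.13/2)·(0.420429 + 0.306153) = -0.493726
t=0.260000, y=-0.493726:
  k1 = f(0.260000, -0.493726) = 0.312243
  k2 = f(0.390000, -0.453135) = 0.163193
  y ← -0.493726 + (0.13/2)·(0.312243 + 0.163193) = -0.462823
y(0.39) ≈ -0.4628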